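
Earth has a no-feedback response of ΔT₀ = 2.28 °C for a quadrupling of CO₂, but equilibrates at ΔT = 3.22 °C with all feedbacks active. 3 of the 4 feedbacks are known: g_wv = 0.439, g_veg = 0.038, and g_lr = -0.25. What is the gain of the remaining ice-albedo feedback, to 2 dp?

Amplification A = ΔT/ΔT₀ = 3.22/2.28 = 1.412.
Total gain g = 1 − 1/A = 1 − 1/1.412 = 0.2918.
Known gains sum to 0.439 + 0.038 − 0.25 = 0.227.
g_ice = 0.2918 − 0.227 = 0.06.

0.06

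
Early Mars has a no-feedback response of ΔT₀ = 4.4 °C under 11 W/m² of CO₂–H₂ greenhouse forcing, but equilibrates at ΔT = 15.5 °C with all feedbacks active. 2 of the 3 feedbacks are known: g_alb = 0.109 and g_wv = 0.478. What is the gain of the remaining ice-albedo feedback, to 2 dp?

0.13

Amplification A = ΔT/ΔT₀ = 15.5/4.4 = 3.523.
Total gain g = 1 − 1/A = 1 − 1/3.523 = 0.7162.
Known gains sum to 0.109 + 0.478 = 0.587.
g_ice = 0.7162 − 0.587 = 0.13.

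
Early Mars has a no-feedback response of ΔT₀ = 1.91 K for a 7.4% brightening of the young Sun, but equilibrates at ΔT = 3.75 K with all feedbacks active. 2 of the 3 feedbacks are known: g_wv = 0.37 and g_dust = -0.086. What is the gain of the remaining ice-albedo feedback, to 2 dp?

Amplification A = ΔT/ΔT₀ = 3.75/1.91 = 1.963.
Total gain g = 1 − 1/A = 1 − 1/1.963 = 0.4906.
Known gains sum to 0.37 − 0.086 = 0.284.
g_ice = 0.4906 − 0.284 = 0.21.

0.21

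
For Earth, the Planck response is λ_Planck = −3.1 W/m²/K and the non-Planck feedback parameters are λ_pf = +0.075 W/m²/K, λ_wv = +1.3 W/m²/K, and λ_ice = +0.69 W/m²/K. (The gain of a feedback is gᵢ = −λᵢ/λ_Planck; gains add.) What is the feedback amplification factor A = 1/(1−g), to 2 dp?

3.00

Convert to gains: g_pf = 0.075/3.1 = 0.02419; g_wv = 1.3/3.1 = 0.4194; g_ice = 0.69/3.1 = 0.2226.
Total gain g = 0.66619.
A = 1/(1 − 0.66619) = 3.00.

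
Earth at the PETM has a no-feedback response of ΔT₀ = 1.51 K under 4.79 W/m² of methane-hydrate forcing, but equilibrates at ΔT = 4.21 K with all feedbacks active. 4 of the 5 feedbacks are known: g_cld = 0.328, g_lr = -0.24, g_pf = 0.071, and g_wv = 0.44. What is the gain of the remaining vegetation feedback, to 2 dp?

Amplification A = ΔT/ΔT₀ = 4.21/1.51 = 2.788.
Total gain g = 1 − 1/A = 1 − 1/2.788 = 0.6413.
Known gains sum to 0.328 − 0.24 + 0.071 + 0.44 = 0.599.
g_veg = 0.6413 − 0.599 = 0.04.

0.04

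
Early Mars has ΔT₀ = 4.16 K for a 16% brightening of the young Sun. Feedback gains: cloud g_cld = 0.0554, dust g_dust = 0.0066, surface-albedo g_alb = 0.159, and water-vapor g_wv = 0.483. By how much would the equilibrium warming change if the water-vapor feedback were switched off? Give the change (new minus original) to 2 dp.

-8.71 K

Original: g = 0.704, ΔT = 4.16/(1−0.704) = 14.0541 K.
Without water-vapor: g' = 0.221, ΔT' = 4.16/(1−0.221) = 5.3402 K.
Change = 5.3402 − 14.0541 = -8.71 K.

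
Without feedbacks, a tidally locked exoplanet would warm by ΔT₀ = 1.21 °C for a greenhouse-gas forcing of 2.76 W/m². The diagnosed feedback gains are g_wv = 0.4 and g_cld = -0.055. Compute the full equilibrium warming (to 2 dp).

Total gain g = 0.4 − 0.055 = 0.345.
Amplification A = 1/(1 − 0.345) = 1.527.
ΔT = 1.21 × 1.527 = 1.85 °C.

1.85 °C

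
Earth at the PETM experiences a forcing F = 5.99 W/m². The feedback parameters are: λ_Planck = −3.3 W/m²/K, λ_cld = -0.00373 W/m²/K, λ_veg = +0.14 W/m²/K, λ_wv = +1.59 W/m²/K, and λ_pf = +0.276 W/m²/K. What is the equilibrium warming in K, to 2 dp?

4.62 K

Net feedback parameter λ = (−3.3) + (-0.00373) + (+0.14) + (+1.59) + (+0.276) = -1.29773 W/m²/K.
ΔT = −F/λ = −5.99/(-1.29773) = 4.62 K.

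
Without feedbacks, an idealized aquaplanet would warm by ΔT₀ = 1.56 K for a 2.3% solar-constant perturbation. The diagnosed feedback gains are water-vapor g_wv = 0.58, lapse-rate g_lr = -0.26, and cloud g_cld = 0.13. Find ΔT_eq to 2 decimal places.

Total gain g = 0.58 − 0.26 + 0.13 = 0.45.
Amplification A = 1/(1 − 0.45) = 1.818.
ΔT = 1.56 × 1.818 = 2.84 K.

2.84 K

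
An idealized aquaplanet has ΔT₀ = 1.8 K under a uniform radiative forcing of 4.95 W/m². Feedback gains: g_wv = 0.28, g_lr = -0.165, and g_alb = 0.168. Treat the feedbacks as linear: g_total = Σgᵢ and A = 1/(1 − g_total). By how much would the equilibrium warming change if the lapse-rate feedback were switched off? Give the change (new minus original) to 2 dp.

0.75 K

Original: g = 0.283, ΔT = 1.8/(1−0.283) = 2.5105 K.
Without lapse-rate: g' = 0.448, ΔT' = 1.8/(1−0.448) = 3.2609 K.
Change = 3.2609 − 2.5105 = 0.75 K.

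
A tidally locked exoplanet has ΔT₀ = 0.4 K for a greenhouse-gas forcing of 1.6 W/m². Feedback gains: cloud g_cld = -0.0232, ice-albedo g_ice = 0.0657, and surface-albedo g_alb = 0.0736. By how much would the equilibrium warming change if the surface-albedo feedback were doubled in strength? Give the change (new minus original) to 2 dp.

Original: g = 0.1161, ΔT = 0.4/(1−0.1161) = 0.4525 K.
With doubled surface-albedo: g' = 0.1897, ΔT' = 0.4/(1−0.1897) = 0.4936 K.
Change = 0.4936 − 0.4525 = 0.04 K.

0.04 K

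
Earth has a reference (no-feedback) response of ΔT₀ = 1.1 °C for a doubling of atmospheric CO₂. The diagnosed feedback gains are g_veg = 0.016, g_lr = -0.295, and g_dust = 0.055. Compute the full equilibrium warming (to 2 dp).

0.90 °C

Total gain g = 0.016 − 0.295 + 0.055 = -0.224.
Amplification A = 1/(1 + 0.224) = 0.817.
ΔT = 1.1 × 0.817 = 0.90 °C.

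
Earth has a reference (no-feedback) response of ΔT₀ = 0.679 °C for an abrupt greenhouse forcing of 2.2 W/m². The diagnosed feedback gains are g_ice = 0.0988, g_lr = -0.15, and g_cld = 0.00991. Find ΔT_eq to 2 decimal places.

0.65 °C

Total gain g = 0.0988 − 0.15 + 0.00991 = -0.04129.
Amplification A = 1/(1 + 0.04129) = 0.9603.
ΔT = 0.679 × 0.9603 = 0.65 °C.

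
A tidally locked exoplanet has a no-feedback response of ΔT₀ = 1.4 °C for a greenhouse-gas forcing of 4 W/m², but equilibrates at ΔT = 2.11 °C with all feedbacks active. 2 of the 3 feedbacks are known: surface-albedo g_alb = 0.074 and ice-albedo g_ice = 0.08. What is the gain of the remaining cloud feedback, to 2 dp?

Amplification A = ΔT/ΔT₀ = 2.11/1.4 = 1.507.
Total gain g = 1 − 1/A = 1 − 1/1.507 = 0.3364.
Known gains sum to 0.074 + 0.08 = 0.154.
g_cld = 0.3364 − 0.154 = 0.18.

0.18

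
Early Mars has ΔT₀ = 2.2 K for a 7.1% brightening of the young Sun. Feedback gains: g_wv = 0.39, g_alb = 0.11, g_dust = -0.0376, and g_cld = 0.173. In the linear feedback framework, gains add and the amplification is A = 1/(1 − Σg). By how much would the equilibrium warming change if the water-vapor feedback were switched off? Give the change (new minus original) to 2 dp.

Original: g = 0.6354, ΔT = 2.2/(1−0.6354) = 6.0340 K.
Without water-vapor: g' = 0.2454, ΔT' = 2.2/(1−0.2454) = 2.9155 K.
Change = 2.9155 − 6.0340 = -3.12 K.

-3.12 K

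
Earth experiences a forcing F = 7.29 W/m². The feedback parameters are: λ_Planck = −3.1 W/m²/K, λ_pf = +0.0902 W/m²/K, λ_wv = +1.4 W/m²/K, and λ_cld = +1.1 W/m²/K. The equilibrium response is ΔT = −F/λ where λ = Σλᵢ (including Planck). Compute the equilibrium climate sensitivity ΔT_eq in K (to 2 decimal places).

Net feedback parameter λ = (−3.1) + (+0.0902) + (+1.4) + (+1.1) = -0.5098 W/m²/K.
ΔT = −F/λ = −7.29/(-0.5098) = 14.30 K.

14.30 K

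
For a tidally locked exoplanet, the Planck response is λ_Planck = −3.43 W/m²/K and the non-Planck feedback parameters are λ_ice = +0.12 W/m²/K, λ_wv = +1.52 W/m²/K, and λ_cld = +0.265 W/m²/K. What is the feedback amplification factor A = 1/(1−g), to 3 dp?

2.249

Convert to gains: g_ice = 0.12/3.43 = 0.03499; g_wv = 1.52/3.43 = 0.4431; g_cld = 0.265/3.43 = 0.07726.
Total gain g = 0.55535.
A = 1/(1 − 0.55535) = 2.249.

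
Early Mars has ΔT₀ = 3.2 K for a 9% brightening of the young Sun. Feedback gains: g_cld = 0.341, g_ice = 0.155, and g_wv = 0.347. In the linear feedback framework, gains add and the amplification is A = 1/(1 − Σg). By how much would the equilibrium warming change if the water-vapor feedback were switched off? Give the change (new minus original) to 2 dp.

-14.03 K

Original: g = 0.843, ΔT = 3.2/(1−0.843) = 20.3822 K.
Without water-vapor: g' = 0.496, ΔT' = 3.2/(1−0.496) = 6.3492 K.
Change = 6.3492 − 20.3822 = -14.03 K.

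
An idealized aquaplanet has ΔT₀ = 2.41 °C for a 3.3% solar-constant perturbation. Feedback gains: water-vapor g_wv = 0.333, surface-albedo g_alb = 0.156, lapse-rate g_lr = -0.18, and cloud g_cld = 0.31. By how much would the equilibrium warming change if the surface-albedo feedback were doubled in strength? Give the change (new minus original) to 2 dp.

4.39 °C

Original: g = 0.619, ΔT = 2.41/(1−0.619) = 6.3255 °C.
With doubled surface-albedo: g' = 0.775, ΔT' = 2.41/(1−0.775) = 10.7111 °C.
Change = 10.7111 − 6.3255 = 4.39 °C.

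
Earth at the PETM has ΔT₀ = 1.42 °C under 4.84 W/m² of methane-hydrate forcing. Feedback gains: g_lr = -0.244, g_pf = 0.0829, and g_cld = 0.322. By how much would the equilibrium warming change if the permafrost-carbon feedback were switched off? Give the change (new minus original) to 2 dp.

-0.15 °C

Original: g = 0.1609, ΔT = 1.42/(1−0.1609) = 1.6923 °C.
Without permafrost-carbon: g' = 0.078, ΔT' = 1.42/(1−0.078) = 1.5401 °C.
Change = 1.5401 − 1.6923 = -0.15 °C.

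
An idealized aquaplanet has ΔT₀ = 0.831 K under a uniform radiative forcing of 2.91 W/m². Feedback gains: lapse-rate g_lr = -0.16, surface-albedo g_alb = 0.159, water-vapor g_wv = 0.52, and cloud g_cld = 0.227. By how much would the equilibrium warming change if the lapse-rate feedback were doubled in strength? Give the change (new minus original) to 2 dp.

Original: g = 0.746, ΔT = 0.831/(1−0.746) = 3.2717 K.
With doubled lapse-rate: g' = 0.586, ΔT' = 0.831/(1−0.586) = 2.0072 K.
Change = 2.0072 − 3.2717 = -1.26 K.

-1.26 K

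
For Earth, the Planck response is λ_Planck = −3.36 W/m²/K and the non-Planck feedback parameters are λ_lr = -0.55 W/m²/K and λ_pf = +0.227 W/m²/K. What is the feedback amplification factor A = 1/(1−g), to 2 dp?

0.91

Convert to gains: g_lr = -0.55/3.36 = -0.1637; g_pf = 0.227/3.36 = 0.06756.
Total gain g = -0.09614.
A = 1/(1 + 0.09614) = 0.91.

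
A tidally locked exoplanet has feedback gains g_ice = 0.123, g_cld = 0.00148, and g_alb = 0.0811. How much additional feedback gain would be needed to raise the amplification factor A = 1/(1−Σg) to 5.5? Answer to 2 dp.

0.61

Current total gain = 0.20558.
Target gain for A = 5.5: g* = 1 − 1/5.5 = 0.8182.
Additional gain needed = 0.8182 − 0.20558 = 0.61.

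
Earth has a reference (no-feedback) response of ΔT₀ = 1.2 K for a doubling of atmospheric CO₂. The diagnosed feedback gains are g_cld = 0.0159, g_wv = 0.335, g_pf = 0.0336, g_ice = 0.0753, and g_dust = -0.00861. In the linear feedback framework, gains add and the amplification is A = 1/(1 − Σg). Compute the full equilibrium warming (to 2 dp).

Total gain g = 0.0159 + 0.335 + 0.0336 + 0.0753 − 0.00861 = 0.45119.
Amplification A = 1/(1 − 0.45119) = 1.822.
ΔT = 1.2 × 1.822 = 2.19 K.

2.19 K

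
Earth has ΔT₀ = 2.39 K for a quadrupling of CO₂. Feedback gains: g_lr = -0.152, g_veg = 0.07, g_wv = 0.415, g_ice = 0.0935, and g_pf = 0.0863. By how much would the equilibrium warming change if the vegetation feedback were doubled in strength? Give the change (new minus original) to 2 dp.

Original: g = 0.5128, ΔT = 2.39/(1−0.5128) = 4.9056 K.
With doubled vegetation: g' = 0.5828, ΔT' = 2.39/(1−0.5828) = 5.7287 K.
Change = 5.7287 − 4.9056 = 0.82 K.

0.82 K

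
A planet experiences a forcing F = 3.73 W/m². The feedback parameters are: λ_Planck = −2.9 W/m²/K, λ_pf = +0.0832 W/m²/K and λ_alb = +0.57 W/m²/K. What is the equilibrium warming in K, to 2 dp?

Net feedback parameter λ = (−2.9) + (+0.0832) + (+0.57) = -2.2468 W/m²/K.
ΔT = −F/λ = −3.73/(-2.2468) = 1.66 K.

1.66 K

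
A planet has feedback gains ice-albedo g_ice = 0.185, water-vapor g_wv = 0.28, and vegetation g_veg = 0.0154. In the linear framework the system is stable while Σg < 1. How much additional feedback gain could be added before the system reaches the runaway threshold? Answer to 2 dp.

0.52

Current total gain = 0.185 + 0.28 + 0.0154 = 0.4804.
Margin to runaway = 1 − 0.4804 = 0.52.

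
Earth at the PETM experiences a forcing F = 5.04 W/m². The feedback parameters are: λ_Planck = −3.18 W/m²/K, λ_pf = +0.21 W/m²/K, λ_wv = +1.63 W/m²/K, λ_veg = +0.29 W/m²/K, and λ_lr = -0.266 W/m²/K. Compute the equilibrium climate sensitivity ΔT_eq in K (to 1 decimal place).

3.8 K

Net feedback parameter λ = (−3.18) + (+0.21) + (+1.63) + (+0.29) + (-0.266) = -1.316 W/m²/K.
ΔT = −F/λ = −5.04/(-1.316) = 3.8 K.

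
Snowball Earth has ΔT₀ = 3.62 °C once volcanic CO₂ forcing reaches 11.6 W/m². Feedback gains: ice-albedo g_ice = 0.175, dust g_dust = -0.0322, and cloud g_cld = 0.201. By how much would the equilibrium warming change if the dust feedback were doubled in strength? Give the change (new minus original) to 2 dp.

-0.26 °C

Original: g = 0.3438, ΔT = 3.62/(1−0.3438) = 5.5166 °C.
With doubled dust: g' = 0.3116, ΔT' = 3.62/(1−0.3116) = 5.2586 °C.
Change = 5.2586 − 5.5166 = -0.26 °C.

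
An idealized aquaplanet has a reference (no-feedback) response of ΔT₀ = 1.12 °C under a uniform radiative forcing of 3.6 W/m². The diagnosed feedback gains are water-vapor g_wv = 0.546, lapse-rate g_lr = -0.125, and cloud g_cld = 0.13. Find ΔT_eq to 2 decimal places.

Total gain g = 0.546 − 0.125 + 0.13 = 0.551.
Amplification A = 1/(1 − 0.551) = 2.227.
ΔT = 1.12 × 2.227 = 2.49 °C.

2.49 °C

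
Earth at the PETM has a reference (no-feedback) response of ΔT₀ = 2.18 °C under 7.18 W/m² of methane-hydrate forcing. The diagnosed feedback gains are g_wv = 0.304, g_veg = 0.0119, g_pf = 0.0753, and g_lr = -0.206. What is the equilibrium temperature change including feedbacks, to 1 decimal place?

2.7 °C

Total gain g = 0.304 + 0.0119 + 0.0753 − 0.206 = 0.1852.
Amplification A = 1/(1 − 0.1852) = 1.227.
ΔT = 2.18 × 1.227 = 2.7 °C.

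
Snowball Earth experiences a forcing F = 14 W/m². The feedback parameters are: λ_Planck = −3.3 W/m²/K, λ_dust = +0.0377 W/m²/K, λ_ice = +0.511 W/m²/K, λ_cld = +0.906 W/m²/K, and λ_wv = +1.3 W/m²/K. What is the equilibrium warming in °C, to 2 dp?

Net feedback parameter λ = (−3.3) + (+0.0377) + (+0.511) + (+0.906) + (+1.3) = -0.5453 W/m²/K.
ΔT = −F/λ = −14/(-0.5453) = 25.67 °C.

25.67 °C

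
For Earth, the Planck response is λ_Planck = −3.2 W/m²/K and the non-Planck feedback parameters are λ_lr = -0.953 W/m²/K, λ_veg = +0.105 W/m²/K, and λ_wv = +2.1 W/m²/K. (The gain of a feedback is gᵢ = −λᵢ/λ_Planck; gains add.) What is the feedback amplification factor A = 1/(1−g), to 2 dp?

Convert to gains: g_lr = -0.953/3.2 = -0.2978; g_veg = 0.105/3.2 = 0.03281; g_wv = 2.1/3.2 = 0.6562.
Total gain g = 0.39121.
A = 1/(1 − 0.39121) = 1.64.

1.64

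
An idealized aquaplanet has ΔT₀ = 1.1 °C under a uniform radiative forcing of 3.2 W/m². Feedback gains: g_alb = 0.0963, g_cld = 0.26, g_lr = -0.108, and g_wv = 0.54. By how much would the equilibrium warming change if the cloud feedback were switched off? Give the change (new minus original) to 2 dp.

Original: g = 0.7883, ΔT = 1.1/(1−0.7883) = 5.1960 °C.
Without cloud: g' = 0.5283, ΔT' = 1.1/(1−0.5283) = 2.3320 °C.
Change = 2.3320 − 5.1960 = -2.86 °C.

-2.86 °C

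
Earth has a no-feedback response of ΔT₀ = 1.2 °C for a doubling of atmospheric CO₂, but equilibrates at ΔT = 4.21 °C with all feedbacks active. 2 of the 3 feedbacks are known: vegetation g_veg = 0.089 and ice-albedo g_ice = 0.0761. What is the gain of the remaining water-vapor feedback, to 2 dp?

Amplification A = ΔT/ΔT₀ = 4.21/1.2 = 3.508.
Total gain g = 1 − 1/A = 1 − 1/3.508 = 0.7149.
Known gains sum to 0.089 + 0.0761 = 0.1651.
g_wv = 0.7149 − 0.1651 = 0.55.

0.55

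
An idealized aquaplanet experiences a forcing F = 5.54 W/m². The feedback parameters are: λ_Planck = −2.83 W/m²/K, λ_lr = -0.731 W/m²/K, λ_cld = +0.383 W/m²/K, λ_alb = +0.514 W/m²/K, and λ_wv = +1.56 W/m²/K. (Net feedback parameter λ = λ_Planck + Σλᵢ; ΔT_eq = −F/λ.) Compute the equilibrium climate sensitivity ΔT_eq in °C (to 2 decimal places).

5.02 °C

Net feedback parameter λ = (−2.83) + (-0.731) + (+0.383) + (+0.514) + (+1.56) = -1.104 W/m²/K.
ΔT = −F/λ = −5.54/(-1.104) = 5.02 °C.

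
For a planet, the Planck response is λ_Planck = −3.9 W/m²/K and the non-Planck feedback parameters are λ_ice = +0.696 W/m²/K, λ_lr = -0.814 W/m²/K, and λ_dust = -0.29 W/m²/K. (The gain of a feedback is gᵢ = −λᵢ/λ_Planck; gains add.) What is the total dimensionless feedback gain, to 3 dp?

Convert to gains: g_ice = 0.696/3.9 = 0.1785; g_lr = -0.814/3.9 = -0.2087; g_dust = -0.29/3.9 = -0.07436.
Total gain g = -0.10456.

-0.105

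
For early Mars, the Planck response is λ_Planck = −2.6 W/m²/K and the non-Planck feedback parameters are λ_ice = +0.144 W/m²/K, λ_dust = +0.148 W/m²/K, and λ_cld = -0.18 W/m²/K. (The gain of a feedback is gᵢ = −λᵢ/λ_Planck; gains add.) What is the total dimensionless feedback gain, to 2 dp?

Convert to gains: g_ice = 0.144/2.6 = 0.05538; g_dust = 0.148/2.6 = 0.05692; g_cld = -0.18/2.6 = -0.06923.
Total gain g = 0.04307.

0.04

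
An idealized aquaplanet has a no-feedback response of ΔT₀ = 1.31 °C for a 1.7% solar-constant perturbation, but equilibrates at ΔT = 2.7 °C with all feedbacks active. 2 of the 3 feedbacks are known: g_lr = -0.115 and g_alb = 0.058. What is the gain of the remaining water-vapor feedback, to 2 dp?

0.57

Amplification A = ΔT/ΔT₀ = 2.7/1.31 = 2.061.
Total gain g = 1 − 1/A = 1 − 1/2.061 = 0.5148.
Known gains sum to -0.115 + 0.058 = -0.057.
g_wv = 0.5148 + 0.057 = 0.57.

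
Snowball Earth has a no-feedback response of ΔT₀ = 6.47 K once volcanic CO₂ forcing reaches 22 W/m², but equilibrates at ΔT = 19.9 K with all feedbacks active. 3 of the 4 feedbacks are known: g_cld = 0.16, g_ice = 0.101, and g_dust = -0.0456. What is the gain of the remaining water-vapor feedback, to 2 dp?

0.46

Amplification A = ΔT/ΔT₀ = 19.9/6.47 = 3.076.
Total gain g = 1 − 1/A = 1 − 1/3.076 = 0.6749.
Known gains sum to 0.16 + 0.101 − 0.0456 = 0.2154.
g_wv = 0.6749 − 0.2154 = 0.46.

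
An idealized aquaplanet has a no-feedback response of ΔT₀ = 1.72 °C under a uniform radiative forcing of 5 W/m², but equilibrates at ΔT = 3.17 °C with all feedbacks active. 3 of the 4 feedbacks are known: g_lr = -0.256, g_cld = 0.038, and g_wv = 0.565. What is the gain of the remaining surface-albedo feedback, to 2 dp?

Amplification A = ΔT/ΔT₀ = 3.17/1.72 = 1.843.
Total gain g = 1 − 1/A = 1 − 1/1.843 = 0.4574.
Known gains sum to -0.256 + 0.038 + 0.565 = 0.347.
g_alb = 0.4574 − 0.347 = 0.11.

0.11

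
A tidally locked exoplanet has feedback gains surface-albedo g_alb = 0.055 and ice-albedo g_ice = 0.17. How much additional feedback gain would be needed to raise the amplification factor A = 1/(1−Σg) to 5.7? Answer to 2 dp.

0.60

Current total gain = 0.225.
Target gain for A = 5.7: g* = 1 − 1/5.7 = 0.8246.
Additional gain needed = 0.8246 − 0.225 = 0.60.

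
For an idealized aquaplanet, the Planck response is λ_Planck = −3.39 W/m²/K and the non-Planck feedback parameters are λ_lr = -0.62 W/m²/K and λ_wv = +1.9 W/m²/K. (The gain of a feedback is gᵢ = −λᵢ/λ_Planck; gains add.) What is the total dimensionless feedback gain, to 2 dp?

0.38

Convert to gains: g_lr = -0.62/3.39 = -0.1829; g_wv = 1.9/3.39 = 0.5605.
Total gain g = 0.3776.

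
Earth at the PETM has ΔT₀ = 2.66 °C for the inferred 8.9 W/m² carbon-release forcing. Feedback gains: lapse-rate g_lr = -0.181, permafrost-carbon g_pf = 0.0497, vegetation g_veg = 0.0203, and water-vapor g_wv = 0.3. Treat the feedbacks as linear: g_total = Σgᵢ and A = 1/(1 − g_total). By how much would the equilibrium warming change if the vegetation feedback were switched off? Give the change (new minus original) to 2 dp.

Original: g = 0.189, ΔT = 2.66/(1−0.189) = 3.2799 °C.
Without vegetation: g' = 0.1687, ΔT' = 2.66/(1−0.1687) = 3.1998 °C.
Change = 3.1998 − 3.2799 = -0.08 °C.

-0.08 °C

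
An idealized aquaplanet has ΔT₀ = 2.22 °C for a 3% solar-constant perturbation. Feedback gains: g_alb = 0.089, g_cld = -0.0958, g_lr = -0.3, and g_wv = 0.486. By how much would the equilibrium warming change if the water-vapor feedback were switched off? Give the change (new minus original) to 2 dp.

-1.01 °C

Original: g = 0.1792, ΔT = 2.22/(1−0.1792) = 2.7047 °C.
Without water-vapor: g' = -0.3068, ΔT' = 2.22/(1+0.3068) = 1.6988 °C.
Change = 1.6988 − 2.7047 = -1.01 °C.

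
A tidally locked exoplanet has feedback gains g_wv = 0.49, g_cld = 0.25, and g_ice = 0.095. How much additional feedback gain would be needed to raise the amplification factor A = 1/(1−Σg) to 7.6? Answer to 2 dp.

0.03

Current total gain = 0.835.
Target gain for A = 7.6: g* = 1 − 1/7.6 = 0.8684.
Additional gain needed = 0.8684 − 0.835 = 0.03.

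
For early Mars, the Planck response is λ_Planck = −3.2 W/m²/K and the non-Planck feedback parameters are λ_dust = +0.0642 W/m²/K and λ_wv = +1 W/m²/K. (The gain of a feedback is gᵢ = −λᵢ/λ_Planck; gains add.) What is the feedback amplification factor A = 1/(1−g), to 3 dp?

1.498

Convert to gains: g_dust = 0.0642/3.2 = 0.02006; g_wv = 1/3.2 = 0.3125.
Total gain g = 0.33256.
A = 1/(1 − 0.33256) = 1.498.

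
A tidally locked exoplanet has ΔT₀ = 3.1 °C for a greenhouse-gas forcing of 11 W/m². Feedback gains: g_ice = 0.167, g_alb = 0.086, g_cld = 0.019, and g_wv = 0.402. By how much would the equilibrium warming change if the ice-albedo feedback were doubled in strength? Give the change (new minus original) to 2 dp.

Original: g = 0.674, ΔT = 3.1/(1−0.674) = 9.5092 °C.
With doubled ice-albedo: g' = 0.841, ΔT' = 3.1/(1−0.841) = 19.4969 °C.
Change = 19.4969 − 9.5092 = 9.99 °C.

9.99 °C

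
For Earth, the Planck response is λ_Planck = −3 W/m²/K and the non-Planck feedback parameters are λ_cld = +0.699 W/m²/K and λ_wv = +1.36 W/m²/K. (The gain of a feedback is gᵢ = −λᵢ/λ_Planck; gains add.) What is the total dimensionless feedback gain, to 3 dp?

Convert to gains: g_cld = 0.699/3 = 0.233; g_wv = 1.36/3 = 0.4533.
Total gain g = 0.6863.

0.686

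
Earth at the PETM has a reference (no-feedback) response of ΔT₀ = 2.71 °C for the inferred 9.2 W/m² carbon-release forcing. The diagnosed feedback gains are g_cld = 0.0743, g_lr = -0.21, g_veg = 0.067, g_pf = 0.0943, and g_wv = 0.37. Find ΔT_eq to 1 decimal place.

Total gain g = 0.0743 − 0.21 + 0.067 + 0.0943 + 0.37 = 0.3956.
Amplification A = 1/(1 − 0.3956) = 1.655.
ΔT = 2.71 × 1.655 = 4.5 °C.

4.5 °C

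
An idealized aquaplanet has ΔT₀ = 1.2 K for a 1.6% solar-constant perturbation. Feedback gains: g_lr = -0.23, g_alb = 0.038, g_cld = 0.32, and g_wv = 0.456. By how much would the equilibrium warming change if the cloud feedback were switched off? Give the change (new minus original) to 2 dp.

Original: g = 0.584, ΔT = 1.2/(1−0.584) = 2.8846 K.
Without cloud: g' = 0.264, ΔT' = 1.2/(1−0.264) = 1.6304 K.
Change = 1.6304 − 2.8846 = -1.25 K.

-1.25 K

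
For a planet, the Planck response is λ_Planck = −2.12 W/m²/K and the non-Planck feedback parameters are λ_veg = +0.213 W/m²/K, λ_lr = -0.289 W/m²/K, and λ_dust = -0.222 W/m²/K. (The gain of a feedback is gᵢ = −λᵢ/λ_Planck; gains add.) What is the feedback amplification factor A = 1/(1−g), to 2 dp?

0.88

Convert to gains: g_veg = 0.213/2.12 = 0.1005; g_lr = -0.289/2.12 = -0.1363; g_dust = -0.222/2.12 = -0.1047.
Total gain g = -0.1405.
A = 1/(1 + 0.1405) = 0.88.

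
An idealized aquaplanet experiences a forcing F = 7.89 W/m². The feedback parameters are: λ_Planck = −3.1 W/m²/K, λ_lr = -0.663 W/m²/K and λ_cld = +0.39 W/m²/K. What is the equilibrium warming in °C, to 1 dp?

2.3 °C

Net feedback parameter λ = (−3.1) + (-0.663) + (+0.39) = -3.373 W/m²/K.
ΔT = −F/λ = −7.89/(-3.373) = 2.3 °C.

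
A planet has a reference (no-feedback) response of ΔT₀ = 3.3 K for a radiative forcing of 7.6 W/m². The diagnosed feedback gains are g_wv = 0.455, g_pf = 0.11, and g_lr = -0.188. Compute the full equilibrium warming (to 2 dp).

Total gain g = 0.455 + 0.11 − 0.188 = 0.377.
Amplification A = 1/(1 − 0.377) = 1.605.
ΔT = 3.3 × 1.605 = 5.30 K.

5.30 K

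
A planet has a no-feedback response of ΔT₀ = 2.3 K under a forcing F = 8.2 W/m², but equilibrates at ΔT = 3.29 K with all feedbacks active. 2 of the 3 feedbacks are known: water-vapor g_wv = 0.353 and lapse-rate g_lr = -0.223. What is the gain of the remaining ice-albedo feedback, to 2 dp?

Amplification A = ΔT/ΔT₀ = 3.29/2.3 = 1.43.
Total gain g = 1 − 1/A = 1 − 1/1.43 = 0.3007.
Known gains sum to 0.353 − 0.223 = 0.13.
g_ice = 0.3007 − 0.13 = 0.17.

0.17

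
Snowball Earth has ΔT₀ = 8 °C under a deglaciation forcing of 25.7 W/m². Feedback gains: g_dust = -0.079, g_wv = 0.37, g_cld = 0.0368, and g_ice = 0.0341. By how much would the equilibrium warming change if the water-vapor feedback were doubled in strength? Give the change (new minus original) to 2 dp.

Original: g = 0.3619, ΔT = 8/(1−0.3619) = 12.5372 °C.
With doubled water-vapor: g' = 0.7319, ΔT' = 8/(1−0.7319) = 29.8396 °C.
Change = 29.8396 − 12.5372 = 17.30 °C.

17.30 °C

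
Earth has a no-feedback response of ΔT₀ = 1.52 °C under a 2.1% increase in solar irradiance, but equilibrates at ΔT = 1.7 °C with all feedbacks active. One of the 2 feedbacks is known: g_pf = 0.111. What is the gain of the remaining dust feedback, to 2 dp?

Amplification A = ΔT/ΔT₀ = 1.7/1.52 = 1.118.
Total gain g = 1 − 1/A = 1 − 1/1.118 = 0.1055.
The known gain is 0.111.
g_dust = 0.1055 − 0.111 = -0.01.

-0.01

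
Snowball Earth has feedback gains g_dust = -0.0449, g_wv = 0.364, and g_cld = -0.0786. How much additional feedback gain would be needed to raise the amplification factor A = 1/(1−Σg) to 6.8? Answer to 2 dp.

0.61

Current total gain = 0.2405.
Target gain for A = 6.8: g* = 1 − 1/6.8 = 0.8529.
Additional gain needed = 0.8529 − 0.2405 = 0.61.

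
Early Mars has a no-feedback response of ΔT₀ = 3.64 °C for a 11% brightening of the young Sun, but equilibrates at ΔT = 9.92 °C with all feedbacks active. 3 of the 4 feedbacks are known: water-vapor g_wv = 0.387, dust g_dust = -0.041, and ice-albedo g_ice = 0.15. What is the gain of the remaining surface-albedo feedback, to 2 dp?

Amplification A = ΔT/ΔT₀ = 9.92/3.64 = 2.725.
Total gain g = 1 − 1/A = 1 − 1/2.725 = 0.633.
Known gains sum to 0.387 − 0.041 + 0.15 = 0.496.
g_alb = 0.633 − 0.496 = 0.14.

0.14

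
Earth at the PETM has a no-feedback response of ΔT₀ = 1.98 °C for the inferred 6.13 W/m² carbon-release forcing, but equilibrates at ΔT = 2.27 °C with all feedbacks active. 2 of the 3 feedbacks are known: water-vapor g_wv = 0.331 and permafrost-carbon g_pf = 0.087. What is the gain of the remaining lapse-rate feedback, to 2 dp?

Amplification A = ΔT/ΔT₀ = 2.27/1.98 = 1.146.
Total gain g = 1 − 1/A = 1 − 1/1.146 = 0.1274.
Known gains sum to 0.331 + 0.087 = 0.418.
g_lr = 0.1274 − 0.418 = -0.29.

-0.29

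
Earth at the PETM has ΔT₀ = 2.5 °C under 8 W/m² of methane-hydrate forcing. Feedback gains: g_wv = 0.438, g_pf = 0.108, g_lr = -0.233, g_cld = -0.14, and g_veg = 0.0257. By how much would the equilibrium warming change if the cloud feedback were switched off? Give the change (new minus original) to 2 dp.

Original: g = 0.1987, ΔT = 2.5/(1−0.1987) = 3.1199 °C.
Without cloud: g' = 0.3387, ΔT' = 2.5/(1−0.3387) = 3.7804 °C.
Change = 3.7804 − 3.1199 = 0.66 °C.

0.66 °C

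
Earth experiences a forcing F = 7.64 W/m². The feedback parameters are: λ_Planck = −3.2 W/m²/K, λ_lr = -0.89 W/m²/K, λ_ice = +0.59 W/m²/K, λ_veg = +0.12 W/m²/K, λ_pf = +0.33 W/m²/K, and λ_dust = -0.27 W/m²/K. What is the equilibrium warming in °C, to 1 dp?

Net feedback parameter λ = (−3.2) + (-0.89) + (+0.59) + (+0.12) + (+0.33) + (-0.27) = -3.32 W/m²/K.
ΔT = −F/λ = −7.64/(-3.32) = 2.3 °C.

2.3 °C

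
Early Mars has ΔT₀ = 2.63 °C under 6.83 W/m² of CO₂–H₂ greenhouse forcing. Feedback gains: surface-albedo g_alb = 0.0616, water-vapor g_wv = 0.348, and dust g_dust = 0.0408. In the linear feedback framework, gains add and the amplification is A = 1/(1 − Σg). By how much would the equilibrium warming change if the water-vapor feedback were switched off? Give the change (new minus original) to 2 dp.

Original: g = 0.4504, ΔT = 2.63/(1−0.4504) = 4.7853 °C.
Without water-vapor: g' = 0.1024, ΔT' = 2.63/(1−0.1024) = 2.9300 °C.
Change = 2.9300 − 4.7853 = -1.86 °C.

-1.86 °C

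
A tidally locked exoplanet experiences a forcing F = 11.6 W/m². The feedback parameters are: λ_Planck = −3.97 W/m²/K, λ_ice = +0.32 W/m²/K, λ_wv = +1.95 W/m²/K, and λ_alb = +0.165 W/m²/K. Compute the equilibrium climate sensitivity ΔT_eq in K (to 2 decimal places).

Net feedback parameter λ = (−3.97) + (+0.32) + (+1.95) + (+0.165) = -1.535 W/m²/K.
ΔT = −F/λ = −11.6/(-1.535) = 7.56 K.

7.56 K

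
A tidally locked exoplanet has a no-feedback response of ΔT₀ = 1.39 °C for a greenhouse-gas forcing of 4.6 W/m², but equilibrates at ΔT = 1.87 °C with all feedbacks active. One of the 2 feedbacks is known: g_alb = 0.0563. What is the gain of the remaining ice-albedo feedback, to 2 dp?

0.20

Amplification A = ΔT/ΔT₀ = 1.87/1.39 = 1.345.
Total gain g = 1 − 1/A = 1 − 1/1.345 = 0.2565.
The known gain is 0.0563.
g_ice = 0.2565 − 0.0563 = 0.20.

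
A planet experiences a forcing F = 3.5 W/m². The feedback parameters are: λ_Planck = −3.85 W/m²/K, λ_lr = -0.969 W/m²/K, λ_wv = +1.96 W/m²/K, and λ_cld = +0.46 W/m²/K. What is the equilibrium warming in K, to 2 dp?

1.46 K

Net feedback parameter λ = (−3.85) + (-0.969) + (+1.96) + (+0.46) = -2.399 W/m²/K.
ΔT = −F/λ = −3.5/(-2.399) = 1.46 K.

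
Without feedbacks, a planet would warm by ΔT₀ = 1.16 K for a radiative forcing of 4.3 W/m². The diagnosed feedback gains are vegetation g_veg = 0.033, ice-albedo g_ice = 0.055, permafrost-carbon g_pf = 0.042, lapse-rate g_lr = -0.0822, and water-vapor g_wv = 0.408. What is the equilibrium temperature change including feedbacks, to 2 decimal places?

Total gain g = 0.033 + 0.055 + 0.042 − 0.0822 + 0.408 = 0.4558.
Amplification A = 1/(1 − 0.4558) = 1.838.
ΔT = 1.16 × 1.838 = 2.13 K.

2.13 K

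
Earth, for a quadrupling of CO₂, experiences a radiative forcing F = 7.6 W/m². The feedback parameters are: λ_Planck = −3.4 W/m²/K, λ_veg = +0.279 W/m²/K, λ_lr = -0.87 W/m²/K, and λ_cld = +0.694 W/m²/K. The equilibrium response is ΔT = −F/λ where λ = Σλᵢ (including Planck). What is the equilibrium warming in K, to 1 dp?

Net feedback parameter λ = (−3.4) + (+0.279) + (-0.87) + (+0.694) = -3.297 W/m²/K.
ΔT = −F/λ = −7.6/(-3.297) = 2.3 K.

2.3 K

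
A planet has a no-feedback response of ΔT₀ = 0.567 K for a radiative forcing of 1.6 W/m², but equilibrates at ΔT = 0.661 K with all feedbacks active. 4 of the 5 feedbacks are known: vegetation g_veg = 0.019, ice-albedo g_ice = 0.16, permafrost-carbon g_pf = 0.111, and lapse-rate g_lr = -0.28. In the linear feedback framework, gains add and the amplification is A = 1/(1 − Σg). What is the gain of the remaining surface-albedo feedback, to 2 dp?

0.13

Amplification A = ΔT/ΔT₀ = 0.661/0.567 = 1.166.
Total gain g = 1 − 1/A = 1 − 1/1.166 = 0.1424.
Known gains sum to 0.019 + 0.16 + 0.111 − 0.28 = 0.01.
g_alb = 0.1424 − 0.01 = 0.13.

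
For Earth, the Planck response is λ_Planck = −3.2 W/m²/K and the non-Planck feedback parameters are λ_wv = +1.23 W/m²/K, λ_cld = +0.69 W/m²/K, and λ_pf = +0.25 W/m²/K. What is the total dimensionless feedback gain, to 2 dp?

0.68

Convert to gains: g_wv = 1.23/3.2 = 0.3844; g_cld = 0.69/3.2 = 0.2156; g_pf = 0.25/3.2 = 0.07812.
Total gain g = 0.67812.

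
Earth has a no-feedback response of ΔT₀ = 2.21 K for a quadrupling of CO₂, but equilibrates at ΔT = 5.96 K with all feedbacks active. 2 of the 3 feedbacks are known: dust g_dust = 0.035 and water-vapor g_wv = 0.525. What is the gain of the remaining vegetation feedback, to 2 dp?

Amplification A = ΔT/ΔT₀ = 5.96/2.21 = 2.697.
Total gain g = 1 − 1/A = 1 − 1/2.697 = 0.6292.
Known gains sum to 0.035 + 0.525 = 0.56.
g_veg = 0.6292 − 0.56 = 0.07.

0.07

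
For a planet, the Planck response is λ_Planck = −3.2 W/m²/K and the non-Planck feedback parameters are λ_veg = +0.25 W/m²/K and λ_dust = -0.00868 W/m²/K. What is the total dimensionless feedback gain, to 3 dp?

0.075

Convert to gains: g_veg = 0.25/3.2 = 0.07812; g_dust = -0.00868/3.2 = -0.002713.
Total gain g = 0.075407.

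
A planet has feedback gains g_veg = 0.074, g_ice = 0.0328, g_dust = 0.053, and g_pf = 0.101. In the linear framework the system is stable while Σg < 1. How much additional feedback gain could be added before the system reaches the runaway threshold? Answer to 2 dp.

Current total gain = 0.074 + 0.0328 + 0.053 + 0.101 = 0.2608.
Margin to runaway = 1 − 0.2608 = 0.74.

0.74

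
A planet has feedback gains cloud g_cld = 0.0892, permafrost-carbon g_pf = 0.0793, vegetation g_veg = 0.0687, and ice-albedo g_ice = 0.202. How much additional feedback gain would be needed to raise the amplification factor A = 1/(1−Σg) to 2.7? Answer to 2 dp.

0.19

Current total gain = 0.4392.
Target gain for A = 2.7: g* = 1 − 1/2.7 = 0.6296.
Additional gain needed = 0.6296 − 0.4392 = 0.19.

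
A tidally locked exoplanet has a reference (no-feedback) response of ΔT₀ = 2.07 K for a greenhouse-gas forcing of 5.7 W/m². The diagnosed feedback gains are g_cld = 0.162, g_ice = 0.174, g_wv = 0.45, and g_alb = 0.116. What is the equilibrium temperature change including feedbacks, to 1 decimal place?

21.1 K

Total gain g = 0.162 + 0.174 + 0.45 + 0.116 = 0.902.
Amplification A = 1/(1 − 0.902) = 10.2.
ΔT = 2.07 × 10.2 = 21.1 K.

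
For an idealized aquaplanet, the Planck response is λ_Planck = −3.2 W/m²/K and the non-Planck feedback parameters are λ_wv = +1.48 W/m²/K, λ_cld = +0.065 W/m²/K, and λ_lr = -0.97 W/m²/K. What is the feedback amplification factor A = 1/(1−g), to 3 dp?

Convert to gains: g_wv = 1.48/3.2 = 0.4625; g_cld = 0.065/3.2 = 0.02031; g_lr = -0.97/3.2 = -0.3031.
Total gain g = 0.17971.
A = 1/(1 − 0.17971) = 1.219.

1.219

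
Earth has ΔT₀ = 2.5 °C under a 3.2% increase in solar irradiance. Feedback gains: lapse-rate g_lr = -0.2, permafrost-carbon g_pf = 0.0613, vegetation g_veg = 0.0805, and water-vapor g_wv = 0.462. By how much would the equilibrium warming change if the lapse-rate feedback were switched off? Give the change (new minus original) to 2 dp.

2.12 °C

Original: g = 0.4038, ΔT = 2.5/(1−0.4038) = 4.1932 °C.
Without lapse-rate: g' = 0.6038, ΔT' = 2.5/(1−0.6038) = 6.3099 °C.
Change = 6.3099 − 4.1932 = 2.12 °C.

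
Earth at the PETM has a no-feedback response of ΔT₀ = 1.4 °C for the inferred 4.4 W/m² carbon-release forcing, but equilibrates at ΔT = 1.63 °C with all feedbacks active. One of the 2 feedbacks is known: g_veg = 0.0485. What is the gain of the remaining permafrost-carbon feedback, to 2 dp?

Amplification A = ΔT/ΔT₀ = 1.63/1.4 = 1.164.
Total gain g = 1 − 1/A = 1 − 1/1.164 = 0.1409.
The known gain is 0.0485.
g_pf = 0.1409 − 0.0485 = 0.09.

0.09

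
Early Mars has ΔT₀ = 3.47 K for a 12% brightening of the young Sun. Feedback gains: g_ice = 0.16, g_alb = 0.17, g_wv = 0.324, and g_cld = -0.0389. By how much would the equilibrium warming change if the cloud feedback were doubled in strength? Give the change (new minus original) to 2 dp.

-0.83 K

Original: g = 0.6151, ΔT = 3.47/(1−0.6151) = 9.0153 K.
With doubled cloud: g' = 0.5762, ΔT' = 3.47/(1−0.5762) = 8.1878 K.
Change = 8.1878 − 9.0153 = -0.83 K.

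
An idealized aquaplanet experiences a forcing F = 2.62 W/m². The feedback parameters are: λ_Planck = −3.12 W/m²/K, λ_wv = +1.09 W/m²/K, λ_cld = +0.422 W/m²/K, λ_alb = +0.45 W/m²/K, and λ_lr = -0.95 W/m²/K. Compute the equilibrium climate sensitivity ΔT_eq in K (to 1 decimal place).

Net feedback parameter λ = (−3.12) + (+1.09) + (+0.422) + (+0.45) + (-0.95) = -2.108 W/m²/K.
ΔT = −F/λ = −2.62/(-2.108) = 1.2 K.

1.2 K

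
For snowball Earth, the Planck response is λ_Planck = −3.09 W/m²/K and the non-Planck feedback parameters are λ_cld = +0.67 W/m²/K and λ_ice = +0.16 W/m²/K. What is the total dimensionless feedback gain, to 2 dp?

Convert to gains: g_cld = 0.67/3.09 = 0.2168; g_ice = 0.16/3.09 = 0.05178.
Total gain g = 0.26858.

0.27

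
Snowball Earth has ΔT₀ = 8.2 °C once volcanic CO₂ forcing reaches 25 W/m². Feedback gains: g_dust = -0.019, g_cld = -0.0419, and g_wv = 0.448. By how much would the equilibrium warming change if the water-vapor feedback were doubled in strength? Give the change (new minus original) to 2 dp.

Original: g = 0.3871, ΔT = 8.2/(1−0.3871) = 13.3790 °C.
With doubled water-vapor: g' = 0.8351, ΔT' = 8.2/(1−0.8351) = 49.7271 °C.
Change = 49.7271 − 13.3790 = 36.35 °C.

36.35 °C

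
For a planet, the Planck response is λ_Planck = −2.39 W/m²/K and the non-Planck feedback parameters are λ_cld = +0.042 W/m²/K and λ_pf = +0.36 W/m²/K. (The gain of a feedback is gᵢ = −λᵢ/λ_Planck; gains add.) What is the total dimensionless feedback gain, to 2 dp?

0.17

Convert to gains: g_cld = 0.042/2.39 = 0.01757; g_pf = 0.36/2.39 = 0.1506.
Total gain g = 0.16817.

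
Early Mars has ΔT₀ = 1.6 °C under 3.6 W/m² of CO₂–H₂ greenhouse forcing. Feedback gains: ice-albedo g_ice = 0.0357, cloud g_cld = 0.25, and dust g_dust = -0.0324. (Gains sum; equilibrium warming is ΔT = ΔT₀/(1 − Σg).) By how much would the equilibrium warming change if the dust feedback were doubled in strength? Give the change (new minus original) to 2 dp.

Original: g = 0.2533, ΔT = 1.6/(1−0.2533) = 2.1428 °C.
With doubled dust: g' = 0.2209, ΔT' = 1.6/(1−0.2209) = 2.0537 °C.
Change = 2.0537 − 2.1428 = -0.09 °C.

-0.09 °C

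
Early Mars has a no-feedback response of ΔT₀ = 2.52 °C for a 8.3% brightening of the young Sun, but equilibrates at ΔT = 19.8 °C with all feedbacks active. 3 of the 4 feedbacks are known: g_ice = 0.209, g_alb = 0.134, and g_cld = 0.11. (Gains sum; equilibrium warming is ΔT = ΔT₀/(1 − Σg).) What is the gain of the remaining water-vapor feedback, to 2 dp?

Amplification A = ΔT/ΔT₀ = 19.8/2.52 = 7.857.
Total gain g = 1 − 1/A = 1 − 1/7.857 = 0.8727.
Known gains sum to 0.209 + 0.134 + 0.11 = 0.453.
g_wv = 0.8727 − 0.453 = 0.42.

0.42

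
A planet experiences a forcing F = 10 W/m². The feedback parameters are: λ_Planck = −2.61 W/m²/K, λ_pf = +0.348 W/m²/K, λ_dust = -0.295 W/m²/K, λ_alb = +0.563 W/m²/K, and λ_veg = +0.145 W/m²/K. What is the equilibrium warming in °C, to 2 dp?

5.41 °C

Net feedback parameter λ = (−2.61) + (+0.348) + (-0.295) + (+0.563) + (+0.145) = -1.849 W/m²/K.
ΔT = −F/λ = −10/(-1.849) = 5.41 °C.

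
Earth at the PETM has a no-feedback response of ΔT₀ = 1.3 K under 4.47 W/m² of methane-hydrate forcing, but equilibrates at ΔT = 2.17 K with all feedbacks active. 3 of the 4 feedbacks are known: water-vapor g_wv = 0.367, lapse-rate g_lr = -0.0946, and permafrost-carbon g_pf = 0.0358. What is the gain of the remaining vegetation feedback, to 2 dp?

Amplification A = ΔT/ΔT₀ = 2.17/1.3 = 1.669.
Total gain g = 1 − 1/A = 1 − 1/1.669 = 0.4008.
Known gains sum to 0.367 − 0.0946 + 0.0358 = 0.3082.
g_veg = 0.4008 − 0.3082 = 0.09.

0.09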